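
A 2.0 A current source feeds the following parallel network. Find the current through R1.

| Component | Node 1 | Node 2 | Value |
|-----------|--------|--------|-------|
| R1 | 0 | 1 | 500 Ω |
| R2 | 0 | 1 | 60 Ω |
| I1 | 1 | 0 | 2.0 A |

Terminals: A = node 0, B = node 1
All resistors sit directly between nodes 0 and 1, so they are in parallel and share one voltage V; the full source current 2 A splits among them.
1/R_par = 1/500 + 1/60 = 0.01867 S  =>  R_par = 53.57 Ω
V = I × R_par = 2 × 53.57 = 107.1 V
I_R1 = V/R1 = 107.1/500 = 0.2143 A

Final answer: 0.2143 A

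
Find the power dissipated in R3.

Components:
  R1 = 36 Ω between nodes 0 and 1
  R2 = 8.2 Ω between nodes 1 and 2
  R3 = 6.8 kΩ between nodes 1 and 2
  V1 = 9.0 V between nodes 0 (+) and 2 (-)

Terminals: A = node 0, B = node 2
Nodal analysis, taking node 2 as the 0 V reference.
Source V1 fixes V_0 = 9 V.
KCL at each unknown node (sum of currents leaving = 0; resistances in Ω):
  Node 1: (V_1 - 9)/36 + (V_1 - 0)/8.2 + (V_1 - 0)/6800 = 0
Collecting terms: 0.1499 × V_1 = 0.25  =>  V_1 = 1.668 V
I_R3 = (V_1 - V_2)/R3 = (1.668 - 0)/6800 = 0.0002453 A
P_R3 = I_R3² × R3 = (0.0002453)² × 6800 = 0.0004092 W

Final answer: 0.0004092 W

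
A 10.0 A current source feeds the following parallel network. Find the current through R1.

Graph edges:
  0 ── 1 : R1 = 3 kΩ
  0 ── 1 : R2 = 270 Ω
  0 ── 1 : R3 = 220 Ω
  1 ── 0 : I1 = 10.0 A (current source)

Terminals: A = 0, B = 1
All resistors sit directly between nodes 0 and 1, so they are in parallel and share one voltage V; the full source current 10 A splits among them.
1/R_par = 1/3000 + 1/270 + 1/220 = 0.008582 S  =>  R_par = 116.5 Ω
V = I × R_par = 10 × 116.5 = 1165 V
I_R1 = V/R1 = 1165/3000 = 0.3884 A

Final answer: 0.3884 A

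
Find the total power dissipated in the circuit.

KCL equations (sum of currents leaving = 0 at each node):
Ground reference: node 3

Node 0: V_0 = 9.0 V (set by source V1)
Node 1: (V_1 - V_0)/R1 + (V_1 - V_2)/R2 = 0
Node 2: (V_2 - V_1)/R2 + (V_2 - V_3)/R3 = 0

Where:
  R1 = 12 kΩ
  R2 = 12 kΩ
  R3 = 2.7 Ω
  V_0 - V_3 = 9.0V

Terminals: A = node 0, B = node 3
Nodal analysis, taking node 3 as the 0 V reference.
Source V1 fixes V_0 = 9 V.
KCL at each unknown node (sum of currents leaving = 0; resistances in Ω):
  Node 1: (V_1 - 9)/12000 + (V_1 - V_2)/12000 = 0
  Node 2: (V_2 - V_1)/12000 + (V_2 - 0)/2.7 = 0
Collecting terms (coefficients in siemens):
  0.0001667·V_1 - 0.00008333·V_2 = 0.00075
  0.3705·V_2 - 0.00008333·V_1 = 0
Determinant D = (0.0001667)(0.3705) - (-0.00008333)(-0.00008333) = 0.00006174
V_1 = [(0.00075)(0.3705) - (-0.00008333)(0)]/D = 4.501 V
V_2 = [(0.0001667)(0) - (0.00075)(-0.00008333)]/D = 0.001012 V
Power in each resistor, P = (ΔV)²/R:
  P_R1 = (9 - 4.501)²/12000 = 0.001687 W
  P_R2 = (4.501 - 0.001012)²/12000 = 0.001687 W
  P_R3 = (0.001012 - 0)²/2.7 = 0.0000003796 W
P_total = P_R1 + P_R2 + P_R3 = 0.003375 W

Final answer: 0.003375 W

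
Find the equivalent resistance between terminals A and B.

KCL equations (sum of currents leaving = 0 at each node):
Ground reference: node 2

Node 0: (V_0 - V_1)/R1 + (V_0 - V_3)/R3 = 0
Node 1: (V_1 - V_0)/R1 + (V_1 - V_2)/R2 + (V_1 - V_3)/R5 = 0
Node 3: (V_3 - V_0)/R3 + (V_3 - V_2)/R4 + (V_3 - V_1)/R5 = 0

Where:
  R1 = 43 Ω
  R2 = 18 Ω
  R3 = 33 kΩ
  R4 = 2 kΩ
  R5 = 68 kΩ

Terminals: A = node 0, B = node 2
The network is not a plain series/parallel combination. Inject a 1 A test current into terminal A (node 0) and return it from terminal B (node 2); then R_eq = V_A / (1 A).
Nodal analysis, taking node 2 as the 0 V reference.
Current source I_test pushes 1 A into node 0 and draws it out of node 2.
KCL at each unknown node (sum of currents leaving = 0; resistances in Ω):
  Node 0: (V_0 - V_1)/43 + (V_0 - V_3)/33000 - 1 = 0
  Node 1: (V_1 - V_0)/43 + (V_1 - 0)/18 + (V_1 - V_3)/68000 = 0
  Node 3: (V_3 - V_0)/33000 + (V_3 - V_1)/68000 + (V_3 - 0)/2000 = 0
Collecting terms (coefficients in siemens):
  0.02329·V_0 - 0.02326·V_1 - 0.0000303·V_3 = 1
  0.07883·V_1 - 0.02326·V_0 - 0.00001471·V_3 = 0
  0.000545·V_3 - 0.0000303·V_0 - 0.00001471·V_1 = 0
Solving these 3 simultaneous equations (Gaussian elimination) gives:
  V_0 = 60.89 V, V_1 = 17.97 V, V_3 = 3.87 V
R_eq = V_0 / 1 A = 60.89 Ω

Final answer: 60.89 Ω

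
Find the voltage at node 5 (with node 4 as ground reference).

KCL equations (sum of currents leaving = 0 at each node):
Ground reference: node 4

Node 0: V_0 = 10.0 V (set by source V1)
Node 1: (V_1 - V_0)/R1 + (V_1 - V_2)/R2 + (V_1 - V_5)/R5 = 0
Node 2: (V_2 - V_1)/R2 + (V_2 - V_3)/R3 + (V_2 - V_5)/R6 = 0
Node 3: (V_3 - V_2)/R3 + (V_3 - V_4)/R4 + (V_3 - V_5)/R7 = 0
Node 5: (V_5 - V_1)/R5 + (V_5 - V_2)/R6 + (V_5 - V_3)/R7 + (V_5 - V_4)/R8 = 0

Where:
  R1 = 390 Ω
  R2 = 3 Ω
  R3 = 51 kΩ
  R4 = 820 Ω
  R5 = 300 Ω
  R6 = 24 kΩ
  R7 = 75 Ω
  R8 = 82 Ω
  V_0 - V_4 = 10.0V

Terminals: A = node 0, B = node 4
Nodal analysis, taking node 4 as the 0 V reference.
Source V1 fixes V_0 = 10 V.
KCL at each unknown node (sum of currents leaving = 0; resistances in Ω):
  Node 1: (V_1 - 10)/390 + (V_1 - V_2)/3 + (V_1 - V_5)/300 = 0
  Node 2: (V_2 - V_1)/3 + (V_2 - V_3)/51000 + (V_2 - V_5)/24000 = 0
  Node 3: (V_3 - V_2)/51000 + (V_3 - 0)/820 + (V_3 - V_5)/75 = 0
  Node 5: (V_5 - V_1)/300 + (V_5 - V_2)/24000 + (V_5 - V_3)/75 + (V_5 - 0)/82 = 0
Collecting terms (coefficients in siemens):
  0.3392·V_1 - 0.3333·V_2 - 0.003333·V_5 = 0.02564
  0.3334·V_2 - 0.3333·V_1 - 0.00001961·V_3 - 0.00004167·V_5 = 0
  0.01457·V_3 - 0.00001961·V_2 - 0.01333·V_5 = 0
  0.0289·V_5 - 0.003333·V_1 - 0.00004167·V_2 - 0.01333·V_3 = 0
Solving these 4 simultaneous equations (Gaussian elimination) gives:
  V_1 = 4.866 V, V_2 = 4.865 V, V_3 = 0.9109 V, V_5 = 0.9884 V
The requested potential is V_5 = 0.9884 V.

Final answer: V_5 = 0.9884 V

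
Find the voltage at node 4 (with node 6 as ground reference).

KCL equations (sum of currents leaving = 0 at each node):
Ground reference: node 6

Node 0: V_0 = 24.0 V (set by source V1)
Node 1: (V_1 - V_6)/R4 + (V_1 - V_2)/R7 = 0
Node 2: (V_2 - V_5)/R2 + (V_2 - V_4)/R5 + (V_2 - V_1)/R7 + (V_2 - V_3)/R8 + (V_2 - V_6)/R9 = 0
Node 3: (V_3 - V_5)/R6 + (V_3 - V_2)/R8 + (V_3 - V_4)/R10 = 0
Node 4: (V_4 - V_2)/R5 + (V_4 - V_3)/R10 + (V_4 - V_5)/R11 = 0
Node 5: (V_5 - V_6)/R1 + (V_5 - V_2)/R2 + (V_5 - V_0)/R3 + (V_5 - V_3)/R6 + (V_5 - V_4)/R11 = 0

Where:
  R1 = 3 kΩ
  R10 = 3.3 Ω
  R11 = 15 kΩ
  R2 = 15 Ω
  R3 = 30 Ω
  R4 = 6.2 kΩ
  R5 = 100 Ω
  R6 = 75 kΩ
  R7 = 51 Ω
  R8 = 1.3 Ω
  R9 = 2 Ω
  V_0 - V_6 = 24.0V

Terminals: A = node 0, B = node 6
Nodal analysis, taking node 6 as the 0 V reference.
Source V1 fixes V_0 = 24 V.
KCL at each unknown node (sum of currents leaving = 0; resistances in Ω):
  Node 1: (V_1 - 0)/6200 + (V_1 - V_2)/51 = 0
  Node 2: (V_2 - V_5)/15 + (V_2 - V_4)/100 + (V_2 - V_1)/51 + (V_2 - V_3)/1.3 + (V_2 - 0)/2 = 0
  Node 3: (V_3 - V_5)/75000 + (V_3 - V_2)/1.3 + (V_3 - V_4)/3.3 = 0
  Node 4: (V_4 - V_2)/100 + (V_4 - V_3)/3.3 + (V_4 - V_5)/15000 = 0
  Node 5: (V_5 - 0)/3000 + (V_5 - V_2)/15 + (V_5 - 24)/30 + (V_5 - V_3)/75000 + (V_5 - V_4)/15000 = 0
Collecting terms (coefficients in siemens):
  0.01977·V_1 - 0.01961·V_2 = 0
  1.366·V_2 - 0.01961·V_1 - 0.7692·V_3 - 0.01·V_4 - 0.06667·V_5 = 0
  1.072·V_3 - 0.7692·V_2 - 0.303·V_4 - 0.00001333·V_5 = 0
  0.3131·V_4 - 0.01·V_2 - 0.303·V_3 - 0.00006667·V_5 = 0
  0.1004·V_5 - 0.06667·V_2 - 0.00001333·V_3 - 0.00006667·V_4 = 0.8
Solving these 5 simultaneous equations (Gaussian elimination) gives:
  V_1 = 1.009 V, V_2 = 1.018 V, V_3 = 1.018 V, V_4 = 1.02 V
  V_5 = 8.644 V
The requested potential is V_4 = 1.02 V.

Final answer: V_4 = 1.02 V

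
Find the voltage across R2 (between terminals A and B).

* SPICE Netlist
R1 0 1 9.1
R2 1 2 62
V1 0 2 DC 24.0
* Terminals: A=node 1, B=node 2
R1 and R2 are in series across V1 (node 0 → node 1 → node 2), and the output A–B is taken across R2, so this is a voltage divider.
Series current: I = V1/(R1 + R2) = 24/(9.1 + 62) = 24/71.1 = 0.3376 A
V_R2 = I × R2 = V1 × R2/(R1 + R2) = 24 × 62/71.1 = 20.93 V

Final answer: 20.93 V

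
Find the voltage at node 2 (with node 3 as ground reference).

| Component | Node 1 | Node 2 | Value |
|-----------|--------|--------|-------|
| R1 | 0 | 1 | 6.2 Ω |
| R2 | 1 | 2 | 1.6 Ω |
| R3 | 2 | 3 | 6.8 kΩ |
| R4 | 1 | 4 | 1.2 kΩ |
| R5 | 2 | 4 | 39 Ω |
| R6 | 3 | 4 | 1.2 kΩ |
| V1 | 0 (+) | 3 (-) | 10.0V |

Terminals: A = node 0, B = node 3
Nodal analysis, taking node 3 as the 0 V reference.
Source V1 fixes V_0 = 10 V.
KCL at each unknown node (sum of currents leaving = 0; resistances in Ω):
  Node 1: (V_1 - 10)/6.2 + (V_1 - V_2)/1.6 + (V_1 - V_4)/1200 = 0
  Node 2: (V_2 - V_1)/1.6 + (V_2 - 0)/6800 + (V_2 - V_4)/39 = 0
  Node 4: (V_4 - V_1)/1200 + (V_4 - V_2)/39 + (V_4 - 0)/1200 = 0
Collecting terms (coefficients in siemens):
  0.7871·V_1 - 0.625·V_2 - 0.0008333·V_4 = 1.613
  0.6508·V_2 - 0.625·V_1 - 0.02564·V_4 = 0
  0.02731·V_4 - 0.0008333·V_1 - 0.02564·V_2 = 0
Solving these 3 simultaneous equations (Gaussian elimination) gives:
  V_1 = 9.941 V, V_2 = 9.926 V, V_4 = 9.624 V
The requested potential is V_2 = 9.926 V.

Final answer: V_2 = 9.926 V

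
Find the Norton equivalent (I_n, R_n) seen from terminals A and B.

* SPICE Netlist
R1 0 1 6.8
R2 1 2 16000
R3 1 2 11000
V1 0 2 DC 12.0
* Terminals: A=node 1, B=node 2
Find the Thévenin equivalent first; then I_n = V_th/R_th and R_n = R_th.
Step 1 — V_th is the open-circuit voltage V_A - V_B (nothing connected across the terminals).
Nodal analysis, taking node 2 as the 0 V reference.
Source V1 fixes V_0 = 12 V.
KCL at each unknown node (sum of currents leaving = 0; resistances in Ω):
  Node 1: (V_1 - 12)/6.8 + (V_1 - 0)/16000 + (V_1 - 0)/11000 = 0
Collecting terms: 0.1472 × V_1 = 1.765  =>  V_1 = 11.99 V
V_th = V_1 - V_2 = 11.99 - 0 = 11.99 V
Step 2 — R_th: zero the source — replace V1 by a short circuit (node 2 merges into node 0) — and find the resistance seen between A (node 1) and B (node 0).
Reduce the network between node 1 (A) and node 0 (B) by series/parallel combination:
  Rp1 = R1 ‖ R2 ‖ R3 (parallel, all between nodes 0 and 1) = 1/(1/6.8 + 1/16000 + 1/11000) = 6.793 Ω
R_th = 6.793 Ω
I_n = V_th/R_th = 11.99/6.793 = 1.765 A, and R_n = R_th = 6.793 Ω

Final answer: I_n = 1.765 A, R_n = 6.793 Ω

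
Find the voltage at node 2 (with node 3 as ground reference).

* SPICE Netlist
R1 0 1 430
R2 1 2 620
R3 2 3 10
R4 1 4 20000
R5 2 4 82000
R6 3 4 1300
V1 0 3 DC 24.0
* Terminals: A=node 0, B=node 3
Nodal analysis, taking node 3 as the 0 V reference.
Source V1 fixes V_0 = 24 V.
KCL at each unknown node (sum of currents leaving = 0; resistances in Ω):
  Node 1: (V_1 - 24)/430 + (V_1 - V_2)/620 + (V_1 - V_4)/20000 = 0
  Node 2: (V_2 - V_1)/620 + (V_2 - 0)/10 + (V_2 - V_4)/82000 = 0
  Node 4: (V_4 - V_1)/20000 + (V_4 - V_2)/82000 + (V_4 - 0)/1300 = 0
Collecting terms (coefficients in siemens):
  0.003988·V_1 - 0.001613·V_2 - 0.00005·V_4 = 0.05581
  0.1016·V_2 - 0.001613·V_1 - 0.0000122·V_4 = 0
  0.0008314·V_4 - 0.00005·V_1 - 0.0000122·V_2 = 0
Solving these 3 simultaneous equations (Gaussian elimination) gives:
  V_1 = 14.09 V, V_2 = 0.2238 V, V_4 = 0.8509 V
The requested potential is V_2 = 0.2238 V.

Final answer: V_2 = 0.2238 V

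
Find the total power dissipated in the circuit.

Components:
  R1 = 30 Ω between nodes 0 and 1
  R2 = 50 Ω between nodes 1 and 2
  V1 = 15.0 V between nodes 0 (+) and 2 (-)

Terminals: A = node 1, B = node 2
Nodal analysis, taking node 2 as the 0 V reference.
Source V1 fixes V_0 = 15 V.
KCL at each unknown node (sum of currents leaving = 0; resistances in Ω):
  Node 1: (V_1 - 15)/30 + (V_1 - 0)/50 = 0
Collecting terms: 0.05333 × V_1 = 0.5  =>  V_1 = 9.375 V
Power in each resistor, P = (ΔV)²/R:
  P_R1 = (15 - 9.375)²/30 = 1.055 W
  P_R2 = (9.375 - 0)²/50 = 1.758 W
P_total = P_R1 + P_R2 = 2.812 W

Final answer: 2.812 W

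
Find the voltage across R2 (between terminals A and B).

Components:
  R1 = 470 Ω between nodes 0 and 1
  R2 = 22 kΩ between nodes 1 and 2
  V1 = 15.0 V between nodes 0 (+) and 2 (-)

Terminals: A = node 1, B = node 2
R1 and R2 are in series across V1 (node 0 → node 1 → node 2), and the output A–B is taken across R2, so this is a voltage divider.
Series current: I = V1/(R1 + R2) = 15/(470 + 22000) = 15/22470 = 0.0006676 A
V_R2 = I × R2 = V1 × R2/(R1 + R2) = 15 × 22000/22470 = 14.69 V

Final answer: 14.69 V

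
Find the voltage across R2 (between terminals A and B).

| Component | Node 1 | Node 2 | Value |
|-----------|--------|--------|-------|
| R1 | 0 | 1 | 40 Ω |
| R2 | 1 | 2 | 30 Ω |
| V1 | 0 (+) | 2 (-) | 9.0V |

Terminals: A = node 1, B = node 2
R1 and R2 are in series across V1 (node 0 → node 1 → node 2), and the output A–B is taken across R2, so this is a voltage divider.
Series current: I = V1/(R1 + R2) = 9/(40 + 30) = 9/70 = 0.1286 A
V_R2 = I × R2 = V1 × R2/(R1 + R2) = 9 × 30/70 = 3.857 V

Final answer: 3.857 V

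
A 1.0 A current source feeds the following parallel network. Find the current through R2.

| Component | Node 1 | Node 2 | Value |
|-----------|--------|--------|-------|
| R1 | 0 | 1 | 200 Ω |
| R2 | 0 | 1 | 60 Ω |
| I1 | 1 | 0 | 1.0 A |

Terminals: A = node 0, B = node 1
All resistors sit directly between nodes 0 and 1, so they are in parallel and share one voltage V; the full source current 1 A splits among them.
1/R_par = 1/200 + 1/60 = 0.02167 S  =>  R_par = 46.15 Ω
V = I × R_par = 1 × 46.15 = 46.15 V
I_R2 = V/R2 = 46.15/60 = 0.7692 A

Final answer: 0.7692 A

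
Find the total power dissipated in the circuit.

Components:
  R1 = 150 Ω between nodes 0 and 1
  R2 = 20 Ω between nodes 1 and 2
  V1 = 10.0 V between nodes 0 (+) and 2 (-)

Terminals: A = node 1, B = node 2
Nodal analysis, taking node 2 as the 0 V reference.
Source V1 fixes V_0 = 10 V.
KCL at each unknown node (sum of currents leaving = 0; resistances in Ω):
  Node 1: (V_1 - 10)/150 + (V_1 - 0)/20 = 0
Collecting terms: 0.05667 × V_1 = 0.06667  =>  V_1 = 1.176 V
Power in each resistor, P = (ΔV)²/R:
  P_R1 = (10 - 1.176)²/150 = 0.519 W
  P_R2 = (1.176 - 0)²/20 = 0.0692 W
P_total = P_R1 + P_R2 = 0.5882 W

Final answer: 0.5882 W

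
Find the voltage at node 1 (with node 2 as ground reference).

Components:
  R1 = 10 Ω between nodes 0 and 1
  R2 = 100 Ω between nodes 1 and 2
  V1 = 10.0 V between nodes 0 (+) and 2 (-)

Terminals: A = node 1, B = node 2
Nodal analysis, taking node 2 as the 0 V reference.
Source V1 fixes V_0 = 10 V.
KCL at each unknown node (sum of currents leaving = 0; resistances in Ω):
  Node 1: (V_1 - 10)/10 + (V_1 - 0)/100 = 0
Collecting terms: 0.11 × V_1 = 1  =>  V_1 = 9.091 V
The requested potential is V_1 = 9.091 V.

Final answer: V_1 = 9.091 V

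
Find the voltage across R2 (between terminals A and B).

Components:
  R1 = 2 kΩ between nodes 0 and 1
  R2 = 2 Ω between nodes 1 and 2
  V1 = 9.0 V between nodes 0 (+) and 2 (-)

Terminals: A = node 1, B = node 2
R1 and R2 are in series across V1 (node 0 → node 1 → node 2), and the output A–B is taken across R2, so this is a voltage divider.
Series current: I = V1/(R1 + R2) = 9/(2000 + 2) = 9/2002 = 0.004496 A
V_R2 = I × R2 = V1 × R2/(R1 + R2) = 9 × 2/2002 = 0.008991 V

Final answer: 0.008991 V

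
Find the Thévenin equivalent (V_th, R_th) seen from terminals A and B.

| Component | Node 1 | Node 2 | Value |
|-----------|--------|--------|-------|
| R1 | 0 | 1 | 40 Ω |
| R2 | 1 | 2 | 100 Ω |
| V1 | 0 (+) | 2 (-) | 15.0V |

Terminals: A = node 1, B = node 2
Step 1 — V_th is the open-circuit voltage V_A - V_B (nothing connected across the terminals).
Nodal analysis, taking node 2 as the 0 V reference.
Source V1 fixes V_0 = 15 V.
KCL at each unknown node (sum of currents leaving = 0; resistances in Ω):
  Node 1: (V_1 - 15)/40 + (V_1 - 0)/100 = 0
Collecting terms: 0.035 × V_1 = 0.375  =>  V_1 = 10.71 V
V_th = V_1 - V_2 = 10.71 - 0 = 10.71 V
Step 2 — R_th: zero the source — replace V1 by a short circuit (node 2 merges into node 0) — and find the resistance seen between A (node 1) and B (node 0).
Reduce the network between node 1 (A) and node 0 (B) by series/parallel combination:
  Rp1 = R1 ‖ R2 (parallel, both between nodes 0 and 1) = 1/(1/40 + 1/100) = 28.57 Ω
R_th = 28.57 Ω

Final answer: V_th = 10.71 V, R_th = 28.57 Ω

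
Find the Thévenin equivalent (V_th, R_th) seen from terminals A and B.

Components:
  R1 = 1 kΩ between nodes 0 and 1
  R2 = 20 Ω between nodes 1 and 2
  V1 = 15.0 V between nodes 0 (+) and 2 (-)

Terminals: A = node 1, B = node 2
Step 1 — V_th is the open-circuit voltage V_A - V_B (nothing connected across the terminals).
Nodal analysis, taking node 2 as the 0 V reference.
Source V1 fixes V_0 = 15 V.
KCL at each unknown node (sum of currents leaving = 0; resistances in Ω):
  Node 1: (V_1 - 15)/1000 + (V_1 - 0)/20 = 0
Collecting terms: 0.051 × V_1 = 0.015  =>  V_1 = 0.2941 V
V_th = V_1 - V_2 = 0.2941 - 0 = 0.2941 V
Step 2 — R_th: zero the source — replace V1 by a short circuit (node 2 merges into node 0) — and find the resistance seen between A (node 1) and B (node 0).
Reduce the network between node 1 (A) and node 0 (B) by series/parallel combination:
  Rp1 = R1 ‖ R2 (parallel, both between nodes 0 and 1) = 1/(1/1000 + 1/20) = 19.61 Ω
R_th = 19.61 Ω

Final answer: V_th = 0.2941 V, R_th = 19.61 Ω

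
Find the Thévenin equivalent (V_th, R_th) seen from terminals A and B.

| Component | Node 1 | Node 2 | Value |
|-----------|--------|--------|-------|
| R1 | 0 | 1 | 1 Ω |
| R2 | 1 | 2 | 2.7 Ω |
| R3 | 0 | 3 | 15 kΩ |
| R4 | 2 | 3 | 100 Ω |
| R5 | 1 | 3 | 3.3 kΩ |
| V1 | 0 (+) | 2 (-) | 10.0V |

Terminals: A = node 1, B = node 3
Step 1 — V_th is the open-circuit voltage V_A - V_B (nothing connected across the terminals).
Nodal analysis, taking node 2 as the 0 V reference.
Source V1 fixes V_0 = 10 V.
KCL at each unknown node (sum of currents leaving = 0; resistances in Ω):
  Node 1: (V_1 - 10)/1 + (V_1 - 0)/2.7 + (V_1 - V_3)/3300 = 0
  Node 3: (V_3 - 10)/15000 + (V_3 - 0)/100 + (V_3 - V_1)/3300 = 0
Collecting terms (coefficients in siemens):
  1.371·V_1 - 0.000303·V_3 = 10
  0.01037·V_3 - 0.000303·V_1 = 0.0006667
Determinant D = (1.371)(0.01037) - (-0.000303)(-0.000303) = 0.01421
V_1 = [(10)(0.01037) - (-0.000303)(0.0006667)]/D = 7.296 V
V_3 = [(1.371)(0.0006667) - (10)(-0.000303)]/D = 0.2775 V
V_th = V_1 - V_3 = 7.296 - 0.2775 = 7.018 V
Step 2 — R_th: zero the source — replace V1 by a short circuit (node 2 merges into node 0) — and find the resistance seen between A (node 1) and B (node 3).
Reduce the network between node 1 (A) and node 3 (B) by series/parallel combination:
  Rp1 = R1 ‖ R2 (parallel, both between nodes 0 and 1) = 1/(1/1 + 1/2.7) = 0.7297 Ω
  Rp2 = R3 ‖ R4 (parallel, both between nodes 0 and 3) = 1/(1/15000 + 1/100) = 99.34 Ω
  Rs1 = Rp1 + Rp2 (series, joined only at node 0) = 0.7297 + 99.34 = 100.1 Ω
  Rp3 = R5 ‖ Rs1 (parallel, both between nodes 1 and 3) = 1/(1/3300 + 1/100.1) = 97.12 Ω
R_th = 97.12 Ω

Final answer: V_th = 7.018 V, R_th = 97.12 Ω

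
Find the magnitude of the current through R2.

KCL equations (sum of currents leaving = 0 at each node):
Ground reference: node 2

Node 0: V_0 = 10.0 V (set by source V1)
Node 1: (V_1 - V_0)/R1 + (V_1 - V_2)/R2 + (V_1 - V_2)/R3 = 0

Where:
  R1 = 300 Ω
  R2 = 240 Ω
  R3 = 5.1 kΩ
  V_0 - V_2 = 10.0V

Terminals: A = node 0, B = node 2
Nodal analysis, taking node 2 as the 0 V reference.
Source V1 fixes V_0 = 10 V.
KCL at each unknown node (sum of currents leaving = 0; resistances in Ω):
  Node 1: (V_1 - 10)/300 + (V_1 - 0)/240 + (V_1 - 0)/5100 = 0
Collecting terms: 0.007696 × V_1 = 0.03333  =>  V_1 = 4.331 V
I_R2 = (V_1 - V_2)/R2 = (4.331 - 0)/240 = 0.01805 A
|I_R2| = 0.01805 A

Final answer: |I_R2| = 0.01805 A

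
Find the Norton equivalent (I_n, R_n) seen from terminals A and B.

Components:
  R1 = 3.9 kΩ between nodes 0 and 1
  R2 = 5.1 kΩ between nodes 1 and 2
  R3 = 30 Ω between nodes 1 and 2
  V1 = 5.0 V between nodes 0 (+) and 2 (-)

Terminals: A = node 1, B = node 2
Find the Thévenin equivalent first; then I_n = V_th/R_th and R_n = R_th.
Step 1 — V_th is the open-circuit voltage V_A - V_B (nothing connected across the terminals).
Nodal analysis, taking node 2 as the 0 V reference.
Source V1 fixes V_0 = 5 V.
KCL at each unknown node (sum of currents leaving = 0; resistances in Ω):
  Node 1: (V_1 - 5)/3900 + (V_1 - 0)/5100 + (V_1 - 0)/30 = 0
Collecting terms: 0.03379 × V_1 = 0.001282  =>  V_1 = 0.03795 V
V_th = V_1 - V_2 = 0.03795 - 0 = 0.03795 V
Step 2 — R_th: zero the source — replace V1 by a short circuit (node 2 merges into node 0) — and find the resistance seen between A (node 1) and B (node 0).
Reduce the network between node 1 (A) and node 0 (B) by series/parallel combination:
  Rp1 = R1 ‖ R2 ‖ R3 (parallel, all between nodes 0 and 1) = 1/(1/3900 + 1/5100 + 1/30) = 29.6 Ω
R_th = 29.6 Ω
I_n = V_th/R_th = 0.03795/29.6 = 0.001282 A, and R_n = R_th = 29.6 Ω

Final answer: I_n = 0.001282 A, R_n = 29.6 Ω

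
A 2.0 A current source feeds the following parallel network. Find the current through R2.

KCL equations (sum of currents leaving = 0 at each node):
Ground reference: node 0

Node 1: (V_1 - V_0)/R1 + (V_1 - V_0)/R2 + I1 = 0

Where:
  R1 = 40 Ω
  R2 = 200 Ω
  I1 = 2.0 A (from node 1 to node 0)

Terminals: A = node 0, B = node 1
All resistors sit directly between nodes 0 and 1, so they are in parallel and share one voltage V; the full source current 2 A splits among them.
1/R_par = 1/40 + 1/200 = 0.03 S  =>  R_par = 33.33 Ω
V = I × R_par = 2 × 33.33 = 66.67 V
I_R2 = V/R2 = 66.67/200 = 0.3333 A

Final answer: 0.3333 A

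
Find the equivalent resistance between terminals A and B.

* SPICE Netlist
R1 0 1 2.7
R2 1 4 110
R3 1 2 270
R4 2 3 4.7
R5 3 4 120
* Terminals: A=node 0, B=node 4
Reduce the network between node 0 (A) and node 4 (B) by series/parallel combination:
  Rs1 = R3 + R4 (series, joined only at node 2) = 270 + 4.7 = 274.7 Ω
  Rs2 = R5 + Rs1 (series, joined only at node 3) = 120 + 274.7 = 394.7 Ω
  Rp1 = R2 ‖ Rs2 (parallel, both between nodes 1 and 4) = 1/(1/110 + 1/394.7) = 86.03 Ω
  Rs3 = R1 + Rp1 (series, joined only at node 1) = 2.7 + 86.03 = 88.73 Ω
R_eq = 88.73 Ω

Final answer: 88.73 Ω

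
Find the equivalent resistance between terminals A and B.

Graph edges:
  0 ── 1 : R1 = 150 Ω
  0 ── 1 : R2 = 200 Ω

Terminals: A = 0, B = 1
Reduce the network between node 0 (A) and node 1 (B) by series/parallel combination:
  Rp1 = R1 ‖ R2 (parallel, both between nodes 0 and 1) = 1/(1/150 + 1/200) = 85.71 Ω
R_eq = 85.71 Ω

Final answer: 85.71 Ω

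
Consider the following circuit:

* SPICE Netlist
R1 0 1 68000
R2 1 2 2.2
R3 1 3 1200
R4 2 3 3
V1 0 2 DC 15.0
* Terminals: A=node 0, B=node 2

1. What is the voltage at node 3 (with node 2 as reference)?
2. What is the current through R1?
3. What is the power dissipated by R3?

Nodal analysis, taking node 2 as the 0 V reference.
Source V1 fixes V_0 = 15 V.
KCL at each unknown node (sum of currents leaving = 0; resistances in Ω):
  Node 1: (V_1 - 15)/68000 + (V_1 - 0)/2.2 + (V_1 - V_3)/1200 = 0
  Node 3: (V_3 - V_1)/1200 + (V_3 - 0)/3 = 0
Collecting terms (coefficients in siemens):
  0.4554·V_1 - 0.0008333·V_3 = 0.0002206
  0.3342·V_3 - 0.0008333·V_1 = 0
Determinant D = (0.4554)(0.3342) - (-0.0008333)(-0.0008333) = 0.1522
V_1 = [(0.0002206)(0.3342) - (-0.0008333)(0)]/D = 0.0004844 V
V_3 = [(0.4554)(0) - (0.0002206)(-0.0008333)]/D = 0.000001208 V
Part 1:
  Read off the nodal solution: V_3 = 0.000001208 V
Part 2:
  I_R1 = (V_0 - V_1)/R1 = (15 - 0.0004844)/68000 = 0.0002206 A
  Magnitude: I_R1 = 0.0002206 A
Part 3:
  I_R3 = (V_1 - V_3)/R3 = (0.0004844 - 0.000001208)/1200 = 0.0000004027 A
  P_R3 = I_R3² × R3 = (0.0000004027)² × 1200 = 0.0000000001946 W

Final answers:
1. V_3 = 1.208e-06 V
2. I_R1 = 0.0002206 A
3. P_R3 = 1.946e-10 W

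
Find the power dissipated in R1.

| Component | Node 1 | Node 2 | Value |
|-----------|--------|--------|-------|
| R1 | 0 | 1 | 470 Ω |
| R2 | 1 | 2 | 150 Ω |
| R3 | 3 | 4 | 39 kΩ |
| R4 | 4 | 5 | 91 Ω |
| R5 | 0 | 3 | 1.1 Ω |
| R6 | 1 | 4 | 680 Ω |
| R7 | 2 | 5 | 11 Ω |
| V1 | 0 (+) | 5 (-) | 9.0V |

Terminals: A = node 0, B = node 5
Nodal analysis, taking node 5 as the 0 V reference.
Source V1 fixes V_0 = 9 V.
KCL at each unknown node (sum of currents leaving = 0; resistances in Ω):
  Node 1: (V_1 - 9)/470 + (V_1 - V_2)/150 + (V_1 - V_4)/680 = 0
  Node 2: (V_2 - V_1)/150 + (V_2 - 0)/11 = 0
  Node 3: (V_3 - V_4)/39000 + (V_3 - 9)/1.1 = 0
  Node 4: (V_4 - V_3)/39000 + (V_4 - 0)/91 + (V_4 - V_1)/680 = 0
Collecting terms (coefficients in siemens):
  0.01026·V_1 - 0.006667·V_2 - 0.001471·V_4 = 0.01915
  0.09758·V_2 - 0.006667·V_1 = 0
  0.9091·V_3 - 0.00002564·V_4 = 8.182
  0.01249·V_4 - 0.001471·V_1 - 0.00002564·V_3 = 0
Solving these 4 simultaneous equations (Gaussian elimination) gives:
  V_1 = 1.99 V, V_2 = 0.136 V, V_3 = 9 V, V_4 = 0.2529 V
I_R1 = (V_0 - V_1)/R1 = (9 - 1.99)/470 = 0.01491 A
P_R1 = I_R1² × R1 = (0.01491)² × 470 = 0.1046 W

Final answer: 0.1046 W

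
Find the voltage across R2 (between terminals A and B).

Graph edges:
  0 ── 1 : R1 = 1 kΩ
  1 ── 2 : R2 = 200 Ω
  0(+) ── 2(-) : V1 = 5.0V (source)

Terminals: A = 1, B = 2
R1 and R2 are in series across V1 (node 0 → node 1 → node 2), and the output A–B is taken across R2, so this is a voltage divider.
Series current: I = V1/(R1 + R2) = 5/(1000 + 200) = 5/1200 = 0.004167 A
V_R2 = I × R2 = V1 × R2/(R1 + R2) = 5 × 200/1200 = 0.8333 V

Final answer: 0.8333 V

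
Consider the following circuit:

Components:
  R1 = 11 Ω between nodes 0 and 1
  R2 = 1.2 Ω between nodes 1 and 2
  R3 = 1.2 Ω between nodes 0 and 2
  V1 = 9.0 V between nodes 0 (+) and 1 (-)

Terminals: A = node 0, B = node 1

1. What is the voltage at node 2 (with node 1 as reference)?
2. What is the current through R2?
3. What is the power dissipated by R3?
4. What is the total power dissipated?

Nodal analysis, taking node 1 as the 0 V reference.
Source V1 fixes V_0 = 9 V.
KCL at each unknown node (sum of currents leaving = 0; resistances in Ω):
  Node 2: (V_2 - 0)/1.2 + (V_2 - 9)/1.2 = 0
Collecting terms: 1.667 × V_2 = 7.5  =>  V_2 = 4.5 V
Part 1:
  Read off the nodal solution: V_2 = 4.5 V
Part 2:
  I_R2 = (V_1 - V_2)/R2 = (0 - 4.5)/1.2 = -3.75 A
  Magnitude: I_R2 = 3.75 A
Part 3:
  I_R3 = (V_0 - V_2)/R3 = (9 - 4.5)/1.2 = 3.75 A
  P_R3 = I_R3² × R3 = (3.75)² × 1.2 = 16.88 W
Part 4:
  Power in each resistor, P = (ΔV)²/R:
    P_R1 = (9 - 0)²/11 = 7.364 W
    P_R2 = (0 - 4.5)²/1.2 = 16.88 W
    P_R3 = (9 - 4.5)²/1.2 = 16.88 W
  P_total = P_R1 + P_R2 + P_R3 = 41.11 W

Final answers:
1. V_2 = 4.5 V
2. I_R2 = 3.75 A
3. P_R3 = 16.88 W
4. P_total = 41.11 W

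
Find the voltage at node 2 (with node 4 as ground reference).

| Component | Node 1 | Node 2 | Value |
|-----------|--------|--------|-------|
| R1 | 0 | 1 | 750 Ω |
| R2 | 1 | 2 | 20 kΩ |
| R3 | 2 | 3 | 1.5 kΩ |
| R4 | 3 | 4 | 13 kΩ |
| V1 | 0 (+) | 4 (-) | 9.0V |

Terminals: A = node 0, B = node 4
Nodal analysis, taking node 4 as the 0 V reference.
Source V1 fixes V_0 = 9 V.
KCL at each unknown node (sum of currents leaving = 0; resistances in Ω):
  Node 1: (V_1 - 9)/750 + (V_1 - V_2)/20000 = 0
  Node 2: (V_2 - V_1)/20000 + (V_2 - V_3)/1500 = 0
  Node 3: (V_3 - V_2)/1500 + (V_3 - 0)/13000 = 0
Collecting terms (coefficients in siemens):
  0.001383·V_1 - 0.00005·V_2 = 0.012
  0.0007167·V_2 - 0.00005·V_1 - 0.0006667·V_3 = 0
  0.0007436·V_3 - 0.0006667·V_2 = 0
Solving these 3 simultaneous equations (Gaussian elimination) gives:
  V_1 = 8.809 V, V_2 = 3.702 V, V_3 = 3.319 V
The requested potential is V_2 = 3.702 V.

Final answer: V_2 = 3.702 V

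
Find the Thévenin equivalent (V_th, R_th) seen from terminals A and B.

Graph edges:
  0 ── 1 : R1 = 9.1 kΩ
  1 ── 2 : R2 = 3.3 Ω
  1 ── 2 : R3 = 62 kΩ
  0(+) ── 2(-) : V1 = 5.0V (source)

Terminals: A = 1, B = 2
Step 1 — V_th is the open-circuit voltage V_A - V_B (nothing connected across the terminals).
Nodal analysis, taking node 2 as the 0 V reference.
Source V1 fixes V_0 = 5 V.
KCL at each unknown node (sum of currents leaving = 0; resistances in Ω):
  Node 1: (V_1 - 5)/9100 + (V_1 - 0)/3.3 + (V_1 - 0)/62000 = 0
Collecting terms: 0.3032 × V_1 = 0.0005495  =>  V_1 = 0.001812 V
V_th = V_1 - V_2 = 0.001812 - 0 = 0.001812 V
Step 2 — R_th: zero the source — replace V1 by a short circuit (node 2 merges into node 0) — and find the resistance seen between A (node 1) and B (node 0).
Reduce the network between node 1 (A) and node 0 (B) by series/parallel combination:
  Rp1 = R1 ‖ R2 ‖ R3 (parallel, all between nodes 0 and 1) = 1/(1/9100 + 1/3.3 + 1/62000) = 3.299 Ω
R_th = 3.299 Ω

Final answer: V_th = 0.001812 V, R_th = 3.299 Ω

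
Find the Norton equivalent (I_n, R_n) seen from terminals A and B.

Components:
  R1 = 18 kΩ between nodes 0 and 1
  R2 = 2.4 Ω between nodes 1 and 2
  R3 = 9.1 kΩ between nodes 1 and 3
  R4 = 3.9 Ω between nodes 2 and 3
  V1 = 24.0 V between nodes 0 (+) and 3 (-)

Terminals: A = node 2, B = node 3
Find the Thévenin equivalent first; then I_n = V_th/R_th and R_n = R_th.
Step 1 — V_th is the open-circuit voltage V_A - V_B (nothing connected across the terminals).
Nodal analysis, taking node 3 as the 0 V reference.
Source V1 fixes V_0 = 24 V.
KCL at each unknown node (sum of currents leaving = 0; resistances in Ω):
  Node 1: (V_1 - 24)/18000 + (V_1 - V_2)/2.4 + (V_1 - 0)/9100 = 0
  Node 2: (V_2 - V_1)/2.4 + (V_2 - 0)/3.9 = 0
Collecting terms (coefficients in siemens):
  0.4168·V_1 - 0.4167·V_2 = 0.001333
  0.6731·V_2 - 0.4167·V_1 = 0
Determinant D = (0.4168)(0.6731) - (-0.4167)(-0.4167) = 0.1069
V_1 = [(0.001333)(0.6731) - (-0.4167)(0)]/D = 0.008391 V
V_2 = [(0.4168)(0) - (0.001333)(-0.4167)]/D = 0.005195 V
V_th = V_2 - V_3 = 0.005195 - 0 = 0.005195 V
Step 2 — R_th: zero the source — replace V1 by a short circuit (node 3 merges into node 0) — and find the resistance seen between A (node 2) and B (node 0).
Reduce the network between node 2 (A) and node 0 (B) by series/parallel combination:
  Rp1 = R1 ‖ R3 (parallel, both between nodes 0 and 1) = 1/(1/18000 + 1/9100) = 6044 Ω
  Rs1 = R2 + Rp1 (series, joined only at node 1) = 2.4 + 6044 = 6047 Ω
  Rp2 = R4 ‖ Rs1 (parallel, both between nodes 0 and 2) = 1/(1/3.9 + 1/6047) = 3.897 Ω
R_th = 3.897 Ω
I_n = V_th/R_th = 0.005195/3.897 = 0.001333 A, and R_n = R_th = 3.897 Ω

Final answer: I_n = 0.001333 A, R_n = 3.897 Ω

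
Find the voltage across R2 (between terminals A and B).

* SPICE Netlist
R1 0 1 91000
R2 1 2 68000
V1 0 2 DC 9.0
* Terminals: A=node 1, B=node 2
R1 and R2 are in series across V1 (node 0 → node 1 → node 2), and the output A–B is taken across R2, so this is a voltage divider.
Series current: I = V1/(R1 + R2) = 9/(91000 + 68000) = 9/159000 = 0.0000566 A
V_R2 = I × R2 = V1 × R2/(R1 + R2) = 9 × 68000/159000 = 3.849 V

Final answer: 3.849 V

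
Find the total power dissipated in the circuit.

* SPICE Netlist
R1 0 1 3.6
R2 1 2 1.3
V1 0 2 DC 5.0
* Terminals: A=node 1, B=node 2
Nodal analysis, taking node 2 as the 0 V reference.
Source V1 fixes V_0 = 5 V.
KCL at each unknown node (sum of currents leaving = 0; resistances in Ω):
  Node 1: (V_1 - 5)/3.6 + (V_1 - 0)/1.3 = 0
Collecting terms: 1.047 × V_1 = 1.389  =>  V_1 = 1.327 V
Power in each resistor, P = (ΔV)²/R:
  P_R1 = (5 - 1.327)²/3.6 = 3.748 W
  P_R2 = (1.327 - 0)²/1.3 = 1.354 W
P_total = P_R1 + P_R2 = 5.102 W

Final answer: 5.102 W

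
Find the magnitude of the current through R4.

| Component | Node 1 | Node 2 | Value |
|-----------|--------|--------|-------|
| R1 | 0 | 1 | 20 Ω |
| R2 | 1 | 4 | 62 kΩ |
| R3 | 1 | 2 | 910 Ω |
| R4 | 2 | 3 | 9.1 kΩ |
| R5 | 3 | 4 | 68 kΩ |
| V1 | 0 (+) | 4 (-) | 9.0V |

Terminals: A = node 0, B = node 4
Nodal analysis, taking node 4 as the 0 V reference.
Source V1 fixes V_0 = 9 V.
KCL at each unknown node (sum of currents leaving = 0; resistances in Ω):
  Node 1: (V_1 - 9)/20 + (V_1 - 0)/62000 + (V_1 - V_2)/910 = 0
  Node 2: (V_2 - V_1)/910 + (V_2 - V_3)/9100 = 0
  Node 3: (V_3 - V_2)/9100 + (V_3 - 0)/68000 = 0
Collecting terms (coefficients in siemens):
  0.05112·V_1 - 0.001099·V_2 = 0.45
  0.001209·V_2 - 0.001099·V_1 - 0.0001099·V_3 = 0
  0.0001246·V_3 - 0.0001099·V_2 = 0
Solving these 3 simultaneous equations (Gaussian elimination) gives:
  V_1 = 8.995 V, V_2 = 8.89 V, V_3 = 7.841 V
I_R4 = (V_2 - V_3)/R4 = (8.89 - 7.841)/9100 = 0.0001153 A
|I_R4| = 0.0001153 A

Final answer: |I_R4| = 0.0001153 A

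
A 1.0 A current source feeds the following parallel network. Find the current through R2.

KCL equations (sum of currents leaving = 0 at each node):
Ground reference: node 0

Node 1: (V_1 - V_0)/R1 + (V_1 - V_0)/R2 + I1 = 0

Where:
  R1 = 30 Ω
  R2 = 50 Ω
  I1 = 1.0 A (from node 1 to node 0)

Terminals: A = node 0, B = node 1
All resistors sit directly between nodes 0 and 1, so they are in parallel and share one voltage V; the full source current 1 A splits among them.
1/R_par = 1/30 + 1/50 = 0.05333 S  =>  R_par = 18.75 Ω
V = I × R_par = 1 × 18.75 = 18.75 V
I_R2 = V/R2 = 18.75/50 = 0.375 A

Final answer: 0.375 A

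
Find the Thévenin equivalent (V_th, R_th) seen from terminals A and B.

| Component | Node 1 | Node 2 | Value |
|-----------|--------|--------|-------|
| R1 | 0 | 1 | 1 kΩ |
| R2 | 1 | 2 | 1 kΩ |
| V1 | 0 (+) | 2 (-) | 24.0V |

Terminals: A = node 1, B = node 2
Step 1 — V_th is the open-circuit voltage V_A - V_B (nothing connected across the terminals).
Nodal analysis, taking node 2 as the 0 V reference.
Source V1 fixes V_0 = 24 V.
KCL at each unknown node (sum of currents leaving = 0; resistances in Ω):
  Node 1: (V_1 - 24)/1000 + (V_1 - 0)/1000 = 0
Collecting terms: 0.002 × V_1 = 0.024  =>  V_1 = 12 V
V_th = V_1 - V_2 = 12 - 0 = 12 V
Step 2 — R_th: zero the source — replace V1 by a short circuit (node 2 merges into node 0) — and find the resistance seen between A (node 1) and B (node 0).
Reduce the network between node 1 (A) and node 0 (B) by series/parallel combination:
  Rp1 = R1 ‖ R2 (parallel, both between nodes 0 and 1) = 1/(1/1000 + 1/1000) = 500 Ω
R_th = 500 Ω

Final answer: V_th = 12 V, R_th = 500 Ω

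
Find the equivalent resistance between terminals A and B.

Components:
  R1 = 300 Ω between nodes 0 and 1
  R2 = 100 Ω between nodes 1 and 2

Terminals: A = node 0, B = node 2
Reduce the network between node 0 (A) and node 2 (B) by series/parallel combination:
  Rs1 = R1 + R2 (series, joined only at node 1) = 300 + 100 = 400 Ω
R_eq = 400 Ω

Final answer: 400 Ω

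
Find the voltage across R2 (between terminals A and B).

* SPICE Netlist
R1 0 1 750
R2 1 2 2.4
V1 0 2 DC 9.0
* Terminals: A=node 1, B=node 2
R1 and R2 are in series across V1 (node 0 → node 1 → node 2), and the output A–B is taken across R2, so this is a voltage divider.
Series current: I = V1/(R1 + R2) = 9/(750 + 2.4) = 9/752.4 = 0.01196 A
V_R2 = I × R2 = V1 × R2/(R1 + R2) = 9 × 2.4/752.4 = 0.02871 V

Final answer: 0.02871 V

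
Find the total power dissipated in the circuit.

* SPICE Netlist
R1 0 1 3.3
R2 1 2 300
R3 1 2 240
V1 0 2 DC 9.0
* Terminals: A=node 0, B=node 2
Nodal analysis, taking node 2 as the 0 V reference.
Source V1 fixes V_0 = 9 V.
KCL at each unknown node (sum of currents leaving = 0; resistances in Ω):
  Node 1: (V_1 - 9)/3.3 + (V_1 - 0)/300 + (V_1 - 0)/240 = 0
Collecting terms: 0.3105 × V_1 = 2.727  =>  V_1 = 8.783 V
Power in each resistor, P = (ΔV)²/R:
  P_R1 = (9 - 8.783)²/3.3 = 0.01432 W
  P_R2 = (8.783 - 0)²/300 = 0.2571 W
  P_R3 = (8.783 - 0)²/240 = 0.3214 W
P_total = P_R1 + P_R2 + P_R3 = 0.5928 W

Final answer: 0.5928 W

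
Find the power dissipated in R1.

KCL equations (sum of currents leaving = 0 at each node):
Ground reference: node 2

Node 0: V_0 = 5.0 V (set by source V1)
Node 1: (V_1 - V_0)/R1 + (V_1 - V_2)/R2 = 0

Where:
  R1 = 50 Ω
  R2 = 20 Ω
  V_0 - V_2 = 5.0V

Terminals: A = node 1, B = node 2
Nodal analysis, taking node 2 as the 0 V reference.
Source V1 fixes V_0 = 5 V.
KCL at each unknown node (sum of currents leaving = 0; resistances in Ω):
  Node 1: (V_1 - 5)/50 + (V_1 - 0)/20 = 0
Collecting terms: 0.07 × V_1 = 0.1  =>  V_1 = 1.429 V
I_R1 = (V_0 - V_1)/R1 = (5 - 1.429)/50 = 0.07143 A
P_R1 = I_R1² × R1 = (0.07143)² × 50 = 0.2551 W

Final answer: 0.2551 W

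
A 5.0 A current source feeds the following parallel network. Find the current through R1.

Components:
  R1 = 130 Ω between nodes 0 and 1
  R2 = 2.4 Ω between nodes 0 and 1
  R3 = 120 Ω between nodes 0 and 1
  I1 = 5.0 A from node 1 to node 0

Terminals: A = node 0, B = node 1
All resistors sit directly between nodes 0 and 1, so they are in parallel and share one voltage V; the full source current 5 A splits among them.
1/R_par = 1/130 + 1/2.4 + 1/120 = 0.4327 S  =>  R_par = 2.311 Ω
V = I × R_par = 5 × 2.311 = 11.56 V
I_R1 = V/R1 = 11.56/130 = 0.08889 A

Final answer: 0.08889 A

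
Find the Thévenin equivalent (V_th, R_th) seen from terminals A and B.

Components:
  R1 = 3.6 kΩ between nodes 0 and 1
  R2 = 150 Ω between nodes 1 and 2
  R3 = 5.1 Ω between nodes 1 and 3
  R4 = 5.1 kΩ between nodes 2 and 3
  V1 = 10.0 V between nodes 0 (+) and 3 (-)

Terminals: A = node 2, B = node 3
Step 1 — V_th is the open-circuit voltage V_A - V_B (nothing connected across the terminals).
Nodal analysis, taking node 3 as the 0 V reference.
Source V1 fixes V_0 = 10 V.
KCL at each unknown node (sum of currents leaving = 0; resistances in Ω):
  Node 1: (V_1 - 10)/3600 + (V_1 - V_2)/150 + (V_1 - 0)/5.1 = 0
  Node 2: (V_2 - V_1)/150 + (V_2 - 0)/5100 = 0
Collecting terms (coefficients in siemens):
  0.203·V_1 - 0.006667·V_2 = 0.002778
  0.006863·V_2 - 0.006667·V_1 = 0
Determinant D = (0.203)(0.006863) - (-0.006667)(-0.006667) = 0.001349
V_1 = [(0.002778)(0.006863) - (-0.006667)(0)]/D = 0.01413 V
V_2 = [(0.203)(0) - (0.002778)(-0.006667)]/D = 0.01373 V
V_th = V_2 - V_3 = 0.01373 - 0 = 0.01373 V
Step 2 — R_th: zero the source — replace V1 by a short circuit (node 3 merges into node 0) — and find the resistance seen between A (node 2) and B (node 0).
Reduce the network between node 2 (A) and node 0 (B) by series/parallel combination:
  Rp1 = R1 ‖ R3 (parallel, both between nodes 0 and 1) = 1/(1/3600 + 1/5.1) = 5.093 Ω
  Rs1 = R2 + Rp1 (series, joined only at node 1) = 150 + 5.093 = 155.1 Ω
  Rp2 = R4 ‖ Rs1 (parallel, both between nodes 0 and 2) = 1/(1/5100 + 1/155.1) = 150.5 Ω
R_th = 150.5 Ω

Final answer: V_th = 0.01373 V, R_th = 150.5 Ω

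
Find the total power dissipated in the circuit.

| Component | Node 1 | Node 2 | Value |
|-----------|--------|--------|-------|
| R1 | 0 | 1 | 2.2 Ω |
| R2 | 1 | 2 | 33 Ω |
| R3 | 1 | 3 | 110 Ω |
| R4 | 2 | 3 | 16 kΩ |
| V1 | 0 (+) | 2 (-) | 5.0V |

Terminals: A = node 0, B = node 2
Nodal analysis, taking node 2 as the 0 V reference.
Source V1 fixes V_0 = 5 V.
KCL at each unknown node (sum of currents leaving = 0; resistances in Ω):
  Node 1: (V_1 - 5)/2.2 + (V_1 - 0)/33 + (V_1 - V_3)/110 = 0
  Node 3: (V_3 - V_1)/110 + (V_3 - 0)/16000 = 0
Collecting terms (coefficients in siemens):
  0.4939·V_1 - 0.009091·V_3 = 2.273
  0.009153·V_3 - 0.009091·V_1 = 0
Determinant D = (0.4939)(0.009153) - (-0.009091)(-0.009091) = 0.004439
V_1 = [(2.273)(0.009153) - (-0.009091)(0)]/D = 4.687 V
V_3 = [(0.4939)(0) - (2.273)(-0.009091)]/D = 4.655 V
Power in each resistor, P = (ΔV)²/R:
  P_R1 = (5 - 4.687)²/2.2 = 0.04456 W
  P_R2 = (4.687 - 0)²/33 = 0.6657 W
  P_R3 = (4.687 - 4.655)²/110 = 0.00000931 W
  P_R4 = (0 - 4.655)²/16000 = 0.001354 W
P_total = P_R1 + P_R2 + P_R3 + P_R4 = 0.7116 W

Final answer: 0.7116 W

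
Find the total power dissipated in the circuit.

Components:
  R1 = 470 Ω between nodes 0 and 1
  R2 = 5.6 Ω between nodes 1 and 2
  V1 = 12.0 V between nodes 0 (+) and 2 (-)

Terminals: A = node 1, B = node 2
Nodal analysis, taking node 2 as the 0 V reference.
Source V1 fixes V_0 = 12 V.
KCL at each unknown node (sum of currents leaving = 0; resistances in Ω):
  Node 1: (V_1 - 12)/470 + (V_1 - 0)/5.6 = 0
Collecting terms: 0.1807 × V_1 = 0.02553  =>  V_1 = 0.1413 V
Power in each resistor, P = (ΔV)²/R:
  P_R1 = (12 - 0.1413)²/470 = 0.2992 W
  P_R2 = (0.1413 - 0)²/5.6 = 0.003565 W
P_total = P_R1 + P_R2 = 0.3028 W

Final answer: 0.3028 W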